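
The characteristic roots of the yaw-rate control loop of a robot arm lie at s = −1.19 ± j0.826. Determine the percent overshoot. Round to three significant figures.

%OS ≈ 1.08%

|pole| = ω_n = √(1.19² + 0.826²) = 1.45 rad/s; ζ = cos θ = σ/ω_n = 0.821.
%OS = 100·exp(−πζ/√(1−ζ²)) = 1.08%.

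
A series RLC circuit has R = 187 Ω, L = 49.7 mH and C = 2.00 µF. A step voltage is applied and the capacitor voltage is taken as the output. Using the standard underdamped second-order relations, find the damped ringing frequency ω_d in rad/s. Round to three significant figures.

ω_d ≈ 2550 rad/s

For a series RLC circuit (capacitor voltage as output), ω_n = 1/√(LC) = 1/√(49.7 mH · 2.00 µF) = 3170 rad/s.
ζ = (R/2)·√(C/L) = (187/2)·√(2.00 µF/49.7 mH) = 0.593.
ω_d = 3170·√(1 − 0.593²) = 2550 rad/s.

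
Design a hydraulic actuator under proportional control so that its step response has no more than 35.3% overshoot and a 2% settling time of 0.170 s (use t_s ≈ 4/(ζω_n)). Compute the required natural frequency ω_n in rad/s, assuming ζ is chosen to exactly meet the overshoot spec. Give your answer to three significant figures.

Inverting the overshoot relation: ζ = |ln 0.353|/√(π² + ln²0.353) = 0.315.
Then ω_n = 4/(ζ t_s) = 4/(0.315 × 0.170) = 74.8 rad/s.

ω_n ≈ 74.8 rad/s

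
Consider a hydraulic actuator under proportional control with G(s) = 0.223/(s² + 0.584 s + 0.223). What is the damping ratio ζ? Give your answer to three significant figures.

ω_n = √0.223 = 0.472 rad/s; ζ = 0.584/(2·0.472) = 0.618.

ζ ≈ 0.618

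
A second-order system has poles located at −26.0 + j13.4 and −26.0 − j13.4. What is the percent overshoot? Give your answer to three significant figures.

%OS ≈ 0.225%

|pole| = ω_n = √(26.0² + 13.4²) = 29.2 rad/s; ζ = cos θ = σ/ω_n = 0.889.
Overshoot: exp(−π·0.889/√(1−0.889²)) = 0.00225, i.e. 0.225%.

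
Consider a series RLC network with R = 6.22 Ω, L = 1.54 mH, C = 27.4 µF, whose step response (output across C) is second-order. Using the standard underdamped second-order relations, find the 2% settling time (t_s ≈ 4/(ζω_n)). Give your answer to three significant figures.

t_s ≈ 0.00198 s

For a series RLC circuit (capacitor voltage as output), ω_n = 1/√(LC) = 1/√(1.54 mH · 27.4 µF) = 4870 rad/s.
ζ = (R/2)·√(C/L) = (6.22/2)·√(27.4 µF/1.54 mH) = 0.415.
t_s ≈ 4/(ζω_n) = 0.00198 s.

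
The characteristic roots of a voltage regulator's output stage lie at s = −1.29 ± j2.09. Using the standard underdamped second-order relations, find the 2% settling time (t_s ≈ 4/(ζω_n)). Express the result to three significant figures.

t_s ≈ 3.10 s

For poles at −σ ± jω_d, ζω_n = σ = 1.29, so t_s ≈ 4/σ = 3.10 s.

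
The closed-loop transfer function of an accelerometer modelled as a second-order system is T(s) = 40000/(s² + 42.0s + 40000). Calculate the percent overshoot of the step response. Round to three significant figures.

Comparing the denominator to s² + 2ζω_n s + ω_n²: ω_n = √40000 = 200 rad/s, and 2ζω_n = 42.0 so ζ = 42.0/(2·200) = 0.105.
%OS = 100 e^{−πζ/√(1−ζ²)} with ζ = 0.105 gives 71.8%.

%OS ≈ 71.8%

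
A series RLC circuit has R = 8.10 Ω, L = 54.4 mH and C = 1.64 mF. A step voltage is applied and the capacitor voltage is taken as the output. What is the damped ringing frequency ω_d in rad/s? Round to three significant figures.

ω_d ≈ 75.3 rad/s

For a series RLC circuit (capacitor voltage as output), ω_n = 1/√(LC) = 1/√(54.4 mH · 1.64 mF) = 106 rad/s.
ζ = (R/2)·√(C/L) = (8.10/2)·√(1.64 mF/54.4 mH) = 0.703.
The damped frequency ω_d = ω_n√(1−ζ²) = 75.3 rad/s.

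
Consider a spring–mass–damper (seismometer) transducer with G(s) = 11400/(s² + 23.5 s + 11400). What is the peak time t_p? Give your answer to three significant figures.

t_p ≈ 0.0296 s

ω_n = √11400 = 107 rad/s; ζ = 23.5/(2·107) = 0.110.
ω_d = 107·√(1 − 0.110²) = 106 rad/s. Then t_p = π/ω_d = 0.0296 s.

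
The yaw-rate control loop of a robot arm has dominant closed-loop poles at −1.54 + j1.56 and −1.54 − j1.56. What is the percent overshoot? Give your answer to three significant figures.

%OS ≈ 4.50%

|pole| = ω_n = √(1.54² + 1.56²) = 2.19 rad/s; ζ = cos θ = σ/ω_n = 0.703.
Overshoot: exp(−π·0.703/√(1−0.703²)) = 0.0450, i.e. 4.50%.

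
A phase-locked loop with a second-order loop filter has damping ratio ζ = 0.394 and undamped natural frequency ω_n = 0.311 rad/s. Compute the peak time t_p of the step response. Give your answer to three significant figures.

The damped frequency is ω_d = ω_n√(1−ζ²) = 0.311·√(1−0.155) = 0.286 rad/s.
Peak time t_p = π/ω_d = π/0.286 = 11.0 s.

t_p ≈ 11.0 s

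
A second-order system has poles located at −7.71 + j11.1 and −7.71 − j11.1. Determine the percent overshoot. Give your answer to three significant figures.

%OS ≈ 11.3%

With σ = 7.71, ω_d = 11.1: ω_n = √(σ²+ω_d²) = 13.5 rad/s, ζ = σ/ω_n = 0.570.
%OS = 100·exp(−πζ/√(1−ζ²)) = 11.3%.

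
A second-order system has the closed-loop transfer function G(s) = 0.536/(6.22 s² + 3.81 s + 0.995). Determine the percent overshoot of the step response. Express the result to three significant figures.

Dividing through by 6.22: denominator becomes s² + 0.6125 s + 0.1600.
So ω_n = √0.1600 = 0.400 rad/s and ζ = 0.6125/(2·0.400) = 0.766.
%OS = 100·exp(−πζ/√(1−ζ²)) = 2.37%.

%OS ≈ 2.37%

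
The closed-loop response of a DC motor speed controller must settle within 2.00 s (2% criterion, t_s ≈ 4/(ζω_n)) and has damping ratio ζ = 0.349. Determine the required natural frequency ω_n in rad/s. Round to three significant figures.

ω_n ≈ 5.73 rad/s

Rearranging t_s ≈ 4/(ζω_n) gives ω_n = 4/(ζ·t_s) = 4/(0.349 × 2.00) = 5.73 rad/s.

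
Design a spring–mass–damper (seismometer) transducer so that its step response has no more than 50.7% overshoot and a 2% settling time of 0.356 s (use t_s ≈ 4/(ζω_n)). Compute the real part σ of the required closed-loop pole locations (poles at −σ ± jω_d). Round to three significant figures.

The settling-time spec alone fixes σ = ζω_n = 4/t_s = 4/0.356 = 11.2.
(Overshoot then fixes ζ = 0.211 and hence ω_d = σ·√(1−ζ²)/ζ = 52.0 rad/s.)

σ ≈ 11.2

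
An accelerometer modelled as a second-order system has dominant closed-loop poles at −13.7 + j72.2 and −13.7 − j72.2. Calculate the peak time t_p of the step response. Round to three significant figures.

t_p ≈ 0.0435 s

t_p = π/ω_d with ω_d = 72.2 (the imaginary part), so t_p = 0.0435 s.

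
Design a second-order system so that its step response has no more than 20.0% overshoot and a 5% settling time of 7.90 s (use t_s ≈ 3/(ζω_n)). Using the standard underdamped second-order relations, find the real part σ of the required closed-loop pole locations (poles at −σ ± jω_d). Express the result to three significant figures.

σ ≈ 0.380

The settling-time spec alone fixes σ = ζω_n = 3/t_s = 3/7.90 = 0.380.
(Overshoot then fixes ζ = 0.456 and hence ω_d = σ·√(1−ζ²)/ζ = 0.741 rad/s.)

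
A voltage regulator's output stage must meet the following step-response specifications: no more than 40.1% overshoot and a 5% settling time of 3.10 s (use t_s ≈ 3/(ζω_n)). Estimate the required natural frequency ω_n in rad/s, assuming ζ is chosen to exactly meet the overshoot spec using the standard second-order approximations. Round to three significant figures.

From %OS = 100·exp(−πζ/√(1−ζ²)), invert to get ζ = −ln(OS)/√(π² + ln²(OS)) with OS = 0.401.
−ln 0.401 = 0.9138, so ζ = 0.9138/√(π² + 0.8350) = 0.279.
Then ω_n = 3/(ζ t_s) = 3/(0.279 × 3.10) = 3.46 rad/s.

ω_n ≈ 3.46 rad/s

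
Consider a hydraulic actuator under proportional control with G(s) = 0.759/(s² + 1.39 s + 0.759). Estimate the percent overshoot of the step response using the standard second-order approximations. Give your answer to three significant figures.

%OS ≈ 1.57%

ω_n = √0.759 = 0.871 rad/s; ζ = 1.39/(2·0.871) = 0.798.
Overshoot: exp(−π·0.798/√(1−0.798²)) = 0.0157, i.e. 1.57%.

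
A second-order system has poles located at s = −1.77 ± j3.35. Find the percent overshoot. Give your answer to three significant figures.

%OS ≈ 19.0%

The poles are at −σ ± jω_d with σ = 1.77 and ω_d = 3.35, so ω_n = √(σ²+ω_d²) = 3.79 rad/s and ζ = σ/ω_n = 0.467.
%OS = 100 e^{−πζ/√(1−ζ²)} with ζ = 0.467 gives 19.0%.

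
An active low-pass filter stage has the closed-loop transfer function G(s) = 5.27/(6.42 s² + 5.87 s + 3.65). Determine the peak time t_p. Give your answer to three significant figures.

t_p ≈ 5.24 s

Dividing through by 6.42: denominator becomes s² + 0.9143 s + 0.5685.
So ω_n = √0.5685 = 0.754 rad/s and ζ = 0.9143/(2·0.754) = 0.606.
ω_d = ω_n√(1−ζ²) = 0.600 rad/s. t_p = π/ω_d = 5.24 s.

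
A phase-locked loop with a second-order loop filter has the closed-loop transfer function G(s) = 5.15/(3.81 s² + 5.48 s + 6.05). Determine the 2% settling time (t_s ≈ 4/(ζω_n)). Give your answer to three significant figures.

t_s ≈ 5.56 s

Dividing through by 3.81: denominator becomes s² + 1.438 s + 1.588.
So ω_n = √1.588 = 1.26 rad/s and ζ = 1.438/(2·1.26) = 0.571.
t_s ≈ 4/(ζω_n) = 5.56 s.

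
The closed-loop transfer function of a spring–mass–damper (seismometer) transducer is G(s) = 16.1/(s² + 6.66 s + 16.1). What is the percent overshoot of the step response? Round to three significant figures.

Matching coefficients with s² + 2ζω_n s + ω_n² gives ω_n² = 16.1 ⇒ ω_n = 4.01 rad/s, and ζ = 6.66/(2ω_n) = 0.830.
%OS = 100·exp(−πζ/√(1−ζ²)) = 0.934%.

%OS ≈ 0.934%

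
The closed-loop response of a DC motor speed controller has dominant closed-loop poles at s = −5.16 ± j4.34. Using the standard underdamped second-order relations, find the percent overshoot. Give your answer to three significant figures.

%OS ≈ 2.39%

The poles are at −σ ± jω_d with σ = 5.16 and ω_d = 4.34, so ω_n = √(σ²+ω_d²) = 6.74 rad/s and ζ = σ/ω_n = 0.765.
%OS = 100 e^{−πζ/√(1−ζ²)} with ζ = 0.765 gives 2.39%.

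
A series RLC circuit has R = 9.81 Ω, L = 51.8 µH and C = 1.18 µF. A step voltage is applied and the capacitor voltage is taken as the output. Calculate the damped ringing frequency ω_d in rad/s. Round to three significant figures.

For a series RLC circuit (capacitor voltage as output), ω_n = 1/√(LC) = 1/√(51.8 µH · 1.18 µF) = 128000 rad/s.
ζ = (R/2)·√(C/L) = (9.81/2)·√(1.18 µF/51.8 µH) = 0.740.
The damped frequency ω_d = ω_n√(1−ζ²) = 86000 rad/s.

ω_d ≈ 86000 rad/s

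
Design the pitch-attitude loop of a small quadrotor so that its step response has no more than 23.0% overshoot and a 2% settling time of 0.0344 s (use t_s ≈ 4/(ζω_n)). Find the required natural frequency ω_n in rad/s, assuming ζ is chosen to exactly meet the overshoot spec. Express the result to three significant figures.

ζ = −ln(OS)/√(π² + (ln OS)²). With OS = 0.230, ln OS = −1.470 and ζ = 1.470/3.468 = 0.424.
From t_s ≈ 4/(ζω_n): ω_n = 4/(ζ·t_s) = 4/(0.424·0.0344) = 274 rad/s.

ω_n ≈ 274 rad/s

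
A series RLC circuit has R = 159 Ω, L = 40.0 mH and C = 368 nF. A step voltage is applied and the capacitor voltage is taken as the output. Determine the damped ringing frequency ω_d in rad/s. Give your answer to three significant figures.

For a series RLC circuit (capacitor voltage as output), ω_n = 1/√(LC) = 1/√(40.0 mH · 368 nF) = 8240 rad/s.
ζ = (R/2)·√(C/L) = (159/2)·√(368 nF/40.0 mH) = 0.241.
ω_d = 8240·√(1 − 0.241²) = 8000 rad/s.

ω_d ≈ 8000 rad/s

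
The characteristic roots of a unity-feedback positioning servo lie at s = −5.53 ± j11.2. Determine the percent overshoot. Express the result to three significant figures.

%OS ≈ 21.2%

|pole| = ω_n = √(5.53² + 11.2²) = 12.5 rad/s; ζ = cos θ = σ/ω_n = 0.443.
%OS = 100·exp(−πζ/√(1−ζ²)) = 21.2%.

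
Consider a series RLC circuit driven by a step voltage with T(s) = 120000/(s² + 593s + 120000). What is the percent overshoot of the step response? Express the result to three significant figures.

ω_n = √120000 = 346 rad/s; ζ = 593/(2·346) = 0.856.
%OS = 100 e^{−πζ/√(1−ζ²)} with ζ = 0.856 gives 0.552%.

%OS ≈ 0.552%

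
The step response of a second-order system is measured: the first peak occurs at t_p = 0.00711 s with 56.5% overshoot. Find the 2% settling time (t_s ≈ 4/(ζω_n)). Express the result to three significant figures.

t_s ≈ 0.0498 s

ζ from %OS: ζ = |ln 0.565|/√(π²+ln²0.565) = 0.179.
t_p = π/ω_d ⇒ ω_d = 442 rad/s; then ω_n = ω_d/√(1−ζ²) = 449 rad/s.
t_s ≈ 4/(ζω_n) = 4/(0.179·449) = 0.0498 s.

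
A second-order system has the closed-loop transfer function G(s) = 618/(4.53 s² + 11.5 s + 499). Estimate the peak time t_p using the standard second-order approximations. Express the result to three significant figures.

Dividing through by 4.53: denominator becomes s² + 2.539 s + 110.2.
So ω_n = √110.2 = 10.5 rad/s and ζ = 2.539/(2·10.5) = 0.121.
ω_d = ω_n√(1−ζ²) = 10.4 rad/s. t_p = π/ω_d = 0.302 s.

t_p ≈ 0.302 s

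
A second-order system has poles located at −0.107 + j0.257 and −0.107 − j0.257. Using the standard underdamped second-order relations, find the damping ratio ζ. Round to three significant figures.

ζ ≈ 0.384

The poles are at −σ ± jω_d with σ = 0.107 and ω_d = 0.257, so ω_n = √(σ²+ω_d²) = 0.278 rad/s and ζ = σ/ω_n = 0.384.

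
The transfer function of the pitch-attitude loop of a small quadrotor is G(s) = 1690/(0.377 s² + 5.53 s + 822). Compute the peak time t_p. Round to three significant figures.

Dividing through by 0.377: denominator becomes s² + 14.67 s + 2180.
So ω_n = √2180 = 46.7 rad/s and ζ = 14.67/(2·46.7) = 0.157.
ω_d = ω_n√(1−ζ²) = 46.1 rad/s. t_p = π/ω_d = 0.0681 s.

t_p ≈ 0.0681 s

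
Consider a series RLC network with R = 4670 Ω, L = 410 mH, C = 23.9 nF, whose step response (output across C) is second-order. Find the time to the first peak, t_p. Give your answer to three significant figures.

For a series RLC circuit (capacitor voltage as output), ω_n = 1/√(LC) = 1/√(410 mH · 23.9 nF) = 10100 rad/s.
ζ = (R/2)·√(C/L) = (4670/2)·√(23.9 nF/410 mH) = 0.564.
ω_d = ω_n√(1−ζ²) = 8340 rad/s. t_p = π/ω_d = 0.000377 s.

t_p ≈ 0.000377 s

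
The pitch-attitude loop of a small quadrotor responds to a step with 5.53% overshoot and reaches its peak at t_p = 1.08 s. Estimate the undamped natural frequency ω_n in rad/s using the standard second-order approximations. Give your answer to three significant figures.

ζ from %OS: ζ = |ln 0.0553|/√(π²+ln²0.0553) = 0.678.
t_p = π/ω_d ⇒ ω_d = 2.91 rad/s; then ω_n = ω_d/√(1−ζ²) = 3.96 rad/s.

ω_n ≈ 3.96 rad/s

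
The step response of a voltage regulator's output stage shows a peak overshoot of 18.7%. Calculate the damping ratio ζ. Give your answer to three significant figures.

ζ = −ln(OS)/√(π² + (ln OS)²). With OS = 0.187, ln OS = −1.677 and ζ = 1.677/3.561 = 0.471.

ζ ≈ 0.471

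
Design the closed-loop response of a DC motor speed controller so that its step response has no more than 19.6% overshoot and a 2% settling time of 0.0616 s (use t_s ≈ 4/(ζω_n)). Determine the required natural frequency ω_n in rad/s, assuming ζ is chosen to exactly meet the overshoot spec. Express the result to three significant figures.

ω_n ≈ 141 rad/s

Inverting the overshoot relation: ζ = |ln 0.196|/√(π² + ln²0.196) = 0.460.
Then ω_n = 4/(ζ t_s) = 4/(0.460 × 0.0616) = 141 rad/s.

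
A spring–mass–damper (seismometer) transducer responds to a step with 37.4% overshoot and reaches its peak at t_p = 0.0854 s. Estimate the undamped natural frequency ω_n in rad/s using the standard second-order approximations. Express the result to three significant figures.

From the overshoot, ζ = −ln(OS)/√(π²+ln²(OS)) = 0.299.
t_p = π/ω_d ⇒ ω_d = 36.8 rad/s; then ω_n = ω_d/√(1−ζ²) = 38.5 rad/s.

ω_n ≈ 38.5 rad/s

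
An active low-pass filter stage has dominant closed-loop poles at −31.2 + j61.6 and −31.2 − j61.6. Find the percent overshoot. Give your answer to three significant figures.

With σ = 31.2, ω_d = 61.6: ω_n = √(σ²+ω_d²) = 69.1 rad/s, ζ = σ/ω_n = 0.452.
Overshoot: exp(−π·0.452/√(1−0.452²)) = 0.204, i.e. 20.4%.

%OS ≈ 20.4%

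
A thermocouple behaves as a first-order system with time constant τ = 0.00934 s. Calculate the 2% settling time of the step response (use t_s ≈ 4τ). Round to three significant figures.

t_s ≈ 4τ = 0.0374 s.

t_s ≈ 0.0374 s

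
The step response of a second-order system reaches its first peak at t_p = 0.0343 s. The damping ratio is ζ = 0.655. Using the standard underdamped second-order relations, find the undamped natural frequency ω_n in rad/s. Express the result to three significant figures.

Peak time t_p = π/ω_d, so ω_d = π/t_p = π/0.0343 = 91.6 rad/s.
ω_n = ω_d/√(1−ζ²) = 91.6/√0.571 = 121 rad/s.

ω_n ≈ 121 rad/s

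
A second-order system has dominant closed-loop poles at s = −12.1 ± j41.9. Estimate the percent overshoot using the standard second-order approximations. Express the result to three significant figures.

%OS ≈ 40.4%

|pole| = ω_n = √(12.1² + 41.9²) = 43.6 rad/s; ζ = cos θ = σ/ω_n = 0.277.
%OS = 100·exp(−πζ/√(1−ζ²)) = 40.4%.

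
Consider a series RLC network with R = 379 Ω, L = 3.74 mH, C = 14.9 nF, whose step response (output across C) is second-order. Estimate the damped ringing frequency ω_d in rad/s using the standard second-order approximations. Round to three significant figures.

ω_d ≈ 124000 rad/s

For a series RLC circuit (capacitor voltage as output), ω_n = 1/√(LC) = 1/√(3.74 mH · 14.9 nF) = 134000 rad/s.
ζ = (R/2)·√(C/L) = (379/2)·√(14.9 nF/3.74 mH) = 0.378.
ω_d = ω_n√(1−ζ²) = 124000 rad/s.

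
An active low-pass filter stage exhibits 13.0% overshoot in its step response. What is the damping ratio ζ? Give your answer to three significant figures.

From %OS = 100·exp(−πζ/√(1−ζ²)), invert to get ζ = −ln(OS)/√(π² + ln²(OS)) with OS = 0.130.
−ln 0.130 = 2.040, so ζ = 2.040/√(π² + 4.163) = 0.545.

ζ ≈ 0.545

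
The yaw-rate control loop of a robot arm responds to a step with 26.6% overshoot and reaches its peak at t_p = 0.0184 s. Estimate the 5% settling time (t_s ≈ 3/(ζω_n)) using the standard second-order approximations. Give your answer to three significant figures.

t_s ≈ 0.0417 s

The overshoot fixes ζ = −ln(OS)/√(π²+ln²(OS)) = 0.388.
t_p = π/ω_d ⇒ ω_d = 171 rad/s; then ω_n = ω_d/√(1−ζ²) = 185 rad/s.
t_s ≈ 3/(ζω_n) = 3/(0.388·185) = 0.0417 s.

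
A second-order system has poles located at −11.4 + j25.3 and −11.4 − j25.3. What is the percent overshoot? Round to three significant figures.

|pole| = ω_n = √(11.4² + 25.3²) = 27.7 rad/s; ζ = cos θ = σ/ω_n = 0.411.
%OS = 100 e^{−πζ/√(1−ζ²)} with ζ = 0.411 gives 24.3%.

%OS ≈ 24.3%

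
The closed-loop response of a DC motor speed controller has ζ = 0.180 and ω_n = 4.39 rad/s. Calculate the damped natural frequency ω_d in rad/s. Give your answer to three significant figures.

ω_d ≈ 4.32 rad/s

ω_d = ω_n√(1−ζ²) = 4.39·√0.968 = 4.32 rad/s.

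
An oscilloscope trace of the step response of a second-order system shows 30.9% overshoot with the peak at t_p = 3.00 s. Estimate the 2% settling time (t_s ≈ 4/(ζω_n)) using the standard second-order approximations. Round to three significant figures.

t_s ≈ 10.2 s

ζ from %OS: ζ = |ln 0.309|/√(π²+ln²0.309) = 0.350.
From t_p = π/ω_d, ω_d = π/3.00 = 1.05 rad/s, so ω_n = ω_d/√(1−ζ²) = 1.12 rad/s.
t_s ≈ 4/(ζω_n) = 4/(0.350·1.12) = 10.2 s.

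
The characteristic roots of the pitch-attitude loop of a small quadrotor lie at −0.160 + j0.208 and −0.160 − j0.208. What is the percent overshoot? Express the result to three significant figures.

%OS ≈ 8.92%

With σ = 0.160, ω_d = 0.208: ω_n = √(σ²+ω_d²) = 0.262 rad/s, ζ = σ/ω_n = 0.610.
%OS = 100 e^{−πζ/√(1−ζ²)} with ζ = 0.610 gives 8.92%.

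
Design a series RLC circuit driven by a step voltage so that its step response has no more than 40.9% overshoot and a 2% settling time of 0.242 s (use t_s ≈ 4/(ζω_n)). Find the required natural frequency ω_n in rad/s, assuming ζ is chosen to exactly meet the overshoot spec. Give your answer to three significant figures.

ζ = −ln(OS)/√(π² + (ln OS)²). With OS = 0.409, ln OS = −0.8940 and ζ = 0.8940/3.266 = 0.274.
Then ω_n = 4/(ζ t_s) = 4/(0.274 × 0.242) = 60.4 rad/s.

ω_n ≈ 60.4 rad/s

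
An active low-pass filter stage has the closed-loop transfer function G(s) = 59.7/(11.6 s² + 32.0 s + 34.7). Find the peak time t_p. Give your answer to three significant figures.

Dividing through by 11.6: denominator becomes s² + 2.759 s + 2.991.
So ω_n = √2.991 = 1.73 rad/s and ζ = 2.759/(2·1.73) = 0.797.
The damped frequency ω_d = ω_n√(1−ζ²) = 1.04 rad/s. t_p = π/ω_d = 3.01 s.

t_p ≈ 3.01 s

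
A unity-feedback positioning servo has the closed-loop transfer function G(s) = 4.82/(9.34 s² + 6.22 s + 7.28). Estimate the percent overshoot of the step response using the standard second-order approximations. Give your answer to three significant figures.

Dividing through by 9.34: denominator becomes s² + 0.6660 s + 0.7794.
So ω_n = √0.7794 = 0.883 rad/s and ζ = 0.6660/(2·0.883) = 0.377.
%OS = 100·exp(−πζ/√(1−ζ²)) = 27.8%.

%OS ≈ 27.8%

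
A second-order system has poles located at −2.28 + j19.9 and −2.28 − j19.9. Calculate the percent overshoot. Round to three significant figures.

%OS ≈ 69.8%

With σ = 2.28, ω_d = 19.9: ω_n = √(σ²+ω_d²) = 20.0 rad/s, ζ = σ/ω_n = 0.114.
Overshoot: exp(−π·0.114/√(1−0.114²)) = 0.698, i.e. 69.8%.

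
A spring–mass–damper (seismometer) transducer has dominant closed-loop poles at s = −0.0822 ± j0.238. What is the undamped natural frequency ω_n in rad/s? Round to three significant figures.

With σ = 0.0822, ω_d = 0.238: ω_n = √(σ²+ω_d²) = 0.252 rad/s, ζ = σ/ω_n = 0.326.

ω_n ≈ 0.252 rad/s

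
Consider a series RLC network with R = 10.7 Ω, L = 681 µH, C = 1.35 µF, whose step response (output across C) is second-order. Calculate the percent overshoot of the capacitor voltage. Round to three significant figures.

For a series RLC circuit (capacitor voltage as output), ω_n = 1/√(LC) = 1/√(681 µH · 1.35 µF) = 33000 rad/s.
ζ = (R/2)·√(C/L) = (10.7/2)·√(1.35 µF/681 µH) = 0.238.
Overshoot: exp(−π·0.238/√(1−0.238²)) = 0.463, i.e. 46.3%.

%OS ≈ 46.3%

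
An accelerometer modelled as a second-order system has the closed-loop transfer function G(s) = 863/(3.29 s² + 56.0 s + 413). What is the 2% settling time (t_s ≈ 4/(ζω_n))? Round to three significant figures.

Dividing through by 3.29: denominator becomes s² + 17.02 s + 125.5.
So ω_n = √125.5 = 11.2 rad/s and ζ = 17.02/(2·11.2) = 0.760.
t_s ≈ 4/(ζω_n) = 0.470 s.

t_s ≈ 0.470 s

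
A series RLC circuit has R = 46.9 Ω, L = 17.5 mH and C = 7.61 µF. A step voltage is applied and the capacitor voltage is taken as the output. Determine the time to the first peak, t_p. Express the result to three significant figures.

t_p ≈ 0.00131 s

For a series RLC circuit (capacitor voltage as output), ω_n = 1/√(LC) = 1/√(17.5 mH · 7.61 µF) = 2740 rad/s.
ζ = (R/2)·√(C/L) = (46.9/2)·√(7.61 µF/17.5 mH) = 0.489.
ω_d = 2740·√(1 − 0.489²) = 2390 rad/s. t_p = π/ω_d = 0.00131 s.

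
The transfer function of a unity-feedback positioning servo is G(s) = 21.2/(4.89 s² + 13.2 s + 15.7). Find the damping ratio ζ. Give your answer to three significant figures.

ζ ≈ 0.753

Dividing through by 4.89: denominator becomes s² + 2.699 s + 3.211.
So ω_n = √3.211 = 1.79 rad/s and ζ = 2.699/(2·1.79) = 0.753.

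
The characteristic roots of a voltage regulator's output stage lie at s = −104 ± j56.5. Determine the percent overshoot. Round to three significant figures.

%OS ≈ 0.308%

|pole| = ω_n = √(104² + 56.5²) = 118 rad/s; ζ = cos θ = σ/ω_n = 0.879.
%OS = 100 e^{−πζ/√(1−ζ²)} with ζ = 0.879 gives 0.308%.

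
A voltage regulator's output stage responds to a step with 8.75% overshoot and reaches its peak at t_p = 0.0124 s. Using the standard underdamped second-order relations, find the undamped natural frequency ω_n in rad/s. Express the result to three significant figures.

From the overshoot, ζ = −ln(OS)/√(π²+ln²(OS)) = 0.613.
t_p = π/ω_d ⇒ ω_d = 253 rad/s; then ω_n = ω_d/√(1−ζ²) = 321 rad/s.

ω_n ≈ 321 rad/s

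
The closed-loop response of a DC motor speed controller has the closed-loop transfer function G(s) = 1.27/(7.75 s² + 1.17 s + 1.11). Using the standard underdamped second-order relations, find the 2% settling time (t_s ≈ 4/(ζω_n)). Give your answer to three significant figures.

t_s ≈ 53.0 s

Dividing through by 7.75: denominator becomes s² + 0.1510 s + 0.1432.
So ω_n = √0.1432 = 0.378 rad/s and ζ = 0.1510/(2·0.378) = 0.199.
t_s ≈ 4/(ζω_n) = 53.0 s.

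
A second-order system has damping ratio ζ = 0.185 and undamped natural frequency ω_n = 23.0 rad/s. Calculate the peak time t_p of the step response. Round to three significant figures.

t_p ≈ 0.139 s

The damped frequency is ω_d = ω_n√(1−ζ²) = 23.0·√(1−0.0342) = 22.6 rad/s.
Peak time t_p = π/ω_d = π/22.6 = 0.139 s.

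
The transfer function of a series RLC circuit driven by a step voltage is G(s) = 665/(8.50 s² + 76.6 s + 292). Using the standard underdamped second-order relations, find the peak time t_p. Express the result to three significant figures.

Dividing through by 8.50: denominator becomes s² + 9.012 s + 34.35.
So ω_n = √34.35 = 5.86 rad/s and ζ = 9.012/(2·5.86) = 0.769.
The damped frequency ω_d = ω_n√(1−ζ²) = 3.75 rad/s. t_p = π/ω_d = 0.838 s.

t_p ≈ 0.838 s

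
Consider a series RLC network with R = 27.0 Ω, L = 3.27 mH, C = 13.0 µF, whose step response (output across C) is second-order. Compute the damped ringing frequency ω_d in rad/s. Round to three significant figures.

ω_d ≈ 2550 rad/s

For a series RLC circuit (capacitor voltage as output), ω_n = 1/√(LC) = 1/√(3.27 mH · 13.0 µF) = 4850 rad/s.
ζ = (R/2)·√(C/L) = (27.0/2)·√(13.0 µF/3.27 mH) = 0.851.
The damped frequency ω_d = ω_n√(1−ζ²) = 2550 rad/s.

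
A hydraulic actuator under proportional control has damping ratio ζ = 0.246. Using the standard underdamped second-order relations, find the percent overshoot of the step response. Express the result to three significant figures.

For an underdamped second-order system, %OS = 100·exp(−πζ/√(1−ζ²)).
πζ/√(1−ζ²) = π·0.246/√(1−0.0605) = 0.7973, so %OS = 100·e^(−0.7973) = 45.1%.

%OS ≈ 45.1%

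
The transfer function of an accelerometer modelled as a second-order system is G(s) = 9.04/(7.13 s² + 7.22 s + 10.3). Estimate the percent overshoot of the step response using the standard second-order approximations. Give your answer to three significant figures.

Dividing through by 7.13: denominator becomes s² + 1.013 s + 1.445.
So ω_n = √1.445 = 1.20 rad/s and ζ = 1.013/(2·1.20) = 0.421.
Overshoot: exp(−π·0.421/√(1−0.421²)) = 0.232, i.e. 23.2%.

%OS ≈ 23.2%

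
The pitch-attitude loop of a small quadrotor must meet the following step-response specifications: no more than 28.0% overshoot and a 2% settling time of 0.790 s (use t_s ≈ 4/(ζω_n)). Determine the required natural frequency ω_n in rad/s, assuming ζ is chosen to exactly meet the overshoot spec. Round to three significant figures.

From %OS = 100·exp(−πζ/√(1−ζ²)), invert to get ζ = −ln(OS)/√(π² + ln²(OS)) with OS = 0.280.
−ln 0.280 = 1.273, so ζ = 1.273/√(π² + 1.620) = 0.376.
From t_s ≈ 4/(ζω_n): ω_n = 4/(ζ·t_s) = 4/(0.376·0.790) = 13.5 rad/s.

ω_n ≈ 13.5 rad/s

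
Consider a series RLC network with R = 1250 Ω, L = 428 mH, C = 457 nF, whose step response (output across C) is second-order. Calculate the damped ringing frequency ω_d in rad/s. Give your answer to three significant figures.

ω_d ≈ 1730 rad/s

For a series RLC circuit (capacitor voltage as output), ω_n = 1/√(LC) = 1/√(428 mH · 457 nF) = 2260 rad/s.
ζ = (R/2)·√(C/L) = (1250/2)·√(457 nF/428 mH) = 0.646.
The damped frequency ω_d = ω_n√(1−ζ²) = 1730 rad/s.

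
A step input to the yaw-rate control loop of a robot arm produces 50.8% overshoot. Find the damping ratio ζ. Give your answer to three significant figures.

ζ = −ln(OS)/√(π² + (ln OS)²). With OS = 0.508, ln OS = −0.6773 and ζ = 0.6773/3.214 = 0.211.

ζ ≈ 0.211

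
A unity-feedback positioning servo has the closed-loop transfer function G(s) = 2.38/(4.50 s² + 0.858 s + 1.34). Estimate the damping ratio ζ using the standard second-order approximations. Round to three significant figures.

Dividing through by 4.50: denominator becomes s² + 0.1907 s + 0.2978.
So ω_n = √0.2978 = 0.546 rad/s and ζ = 0.1907/(2·0.546) = 0.175.

ζ ≈ 0.175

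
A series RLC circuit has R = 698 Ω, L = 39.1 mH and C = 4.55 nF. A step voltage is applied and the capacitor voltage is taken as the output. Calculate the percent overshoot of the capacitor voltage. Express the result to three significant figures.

%OS ≈ 68.6%

For a series RLC circuit (capacitor voltage as output), ω_n = 1/√(LC) = 1/√(39.1 mH · 4.55 nF) = 75000 rad/s.
ζ = (R/2)·√(C/L) = (698/2)·√(4.55 nF/39.1 mH) = 0.119.
Overshoot: exp(−π·0.119/√(1−0.119²)) = 0.686, i.e. 68.6%.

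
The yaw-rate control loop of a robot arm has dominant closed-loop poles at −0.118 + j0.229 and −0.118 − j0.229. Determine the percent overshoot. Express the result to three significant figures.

%OS ≈ 19.8%

|pole| = ω_n = √(0.118² + 0.229²) = 0.258 rad/s; ζ = cos θ = σ/ω_n = 0.458.
Overshoot: exp(−π·0.458/√(1−0.458²)) = 0.198, i.e. 19.8%.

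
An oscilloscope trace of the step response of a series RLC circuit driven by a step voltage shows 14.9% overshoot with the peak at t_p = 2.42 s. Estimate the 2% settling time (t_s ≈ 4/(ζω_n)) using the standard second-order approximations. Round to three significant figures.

The overshoot fixes ζ = −ln(OS)/√(π²+ln²(OS)) = 0.518.
From t_p = π/ω_d, ω_d = π/2.42 = 1.30 rad/s, so ω_n = ω_d/√(1−ζ²) = 1.52 rad/s.
t_s ≈ 4/(ζω_n) = 4/(0.518·1.52) = 5.08 s.

t_s ≈ 5.08 s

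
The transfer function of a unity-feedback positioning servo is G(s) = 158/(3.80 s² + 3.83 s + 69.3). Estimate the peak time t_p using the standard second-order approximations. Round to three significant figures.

Dividing through by 3.80: denominator becomes s² + 1.008 s + 18.24.
So ω_n = √18.24 = 4.27 rad/s and ζ = 1.008/(2·4.27) = 0.118.
The damped frequency ω_d = ω_n√(1−ζ²) = 4.24 rad/s. t_p = π/ω_d = 0.741 s.

t_p ≈ 0.741 s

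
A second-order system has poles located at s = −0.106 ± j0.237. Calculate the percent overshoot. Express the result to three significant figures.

%OS ≈ 24.5%

|pole| = ω_n = √(0.106² + 0.237²) = 0.260 rad/s; ζ = cos θ = σ/ω_n = 0.408.
%OS = 100 e^{−πζ/√(1−ζ²)} with ζ = 0.408 gives 24.5%.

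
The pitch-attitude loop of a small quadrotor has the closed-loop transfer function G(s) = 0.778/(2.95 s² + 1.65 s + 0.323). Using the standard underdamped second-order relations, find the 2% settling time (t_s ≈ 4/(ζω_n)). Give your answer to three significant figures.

Dividing through by 2.95: denominator becomes s² + 0.5593 s + 0.1095.
So ω_n = √0.1095 = 0.331 rad/s and ζ = 0.5593/(2·0.331) = 0.845.
t_s ≈ 4/(ζω_n) = 14.3 s.

t_s ≈ 14.3 s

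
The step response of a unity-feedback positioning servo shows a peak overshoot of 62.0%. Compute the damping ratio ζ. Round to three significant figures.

Inverting the overshoot relation: ζ = |ln 0.620|/√(π² + ln²0.620) = 0.150.

ζ ≈ 0.150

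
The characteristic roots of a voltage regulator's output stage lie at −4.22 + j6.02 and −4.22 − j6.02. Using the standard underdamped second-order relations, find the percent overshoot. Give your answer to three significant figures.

The poles are at −σ ± jω_d with σ = 4.22 and ω_d = 6.02, so ω_n = √(σ²+ω_d²) = 7.35 rad/s and ζ = σ/ω_n = 0.574.
Overshoot: exp(−π·0.574/√(1−0.574²)) = 0.111, i.e. 11.1%.

%OS ≈ 11.1%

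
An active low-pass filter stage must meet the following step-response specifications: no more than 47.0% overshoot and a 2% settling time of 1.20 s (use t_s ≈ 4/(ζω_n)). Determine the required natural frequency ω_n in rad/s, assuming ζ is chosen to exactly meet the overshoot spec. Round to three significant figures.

ω_n ≈ 14.3 rad/s

ζ = −ln(OS)/√(π² + (ln OS)²). With OS = 0.470, ln OS = −0.7550 and ζ = 0.7550/3.231 = 0.234.
From t_s ≈ 4/(ζω_n): ω_n = 4/(ζ·t_s) = 4/(0.234·1.20) = 14.3 rad/s.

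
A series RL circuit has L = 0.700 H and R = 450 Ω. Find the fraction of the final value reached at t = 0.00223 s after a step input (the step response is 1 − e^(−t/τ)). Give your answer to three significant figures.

y/y_∞ ≈ 0.762

τ = L/R = 0.700/450 = 0.00156 s.
y(t)/y_∞ = 1 − e^(−t/τ) = 1 − e^(−0.00223/0.00156) = 1 − e^(−1.43) = 0.762.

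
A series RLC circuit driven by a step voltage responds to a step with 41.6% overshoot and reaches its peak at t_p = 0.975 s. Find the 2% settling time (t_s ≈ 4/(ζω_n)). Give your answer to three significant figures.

t_s ≈ 4.45 s

From the overshoot, ζ = −ln(OS)/√(π²+ln²(OS)) = 0.269.
t_p = π/ω_d ⇒ ω_d = 3.22 rad/s; then ω_n = ω_d/√(1−ζ²) = 3.35 rad/s.
t_s ≈ 4/(ζω_n) = 4/(0.269·3.35) = 4.45 s.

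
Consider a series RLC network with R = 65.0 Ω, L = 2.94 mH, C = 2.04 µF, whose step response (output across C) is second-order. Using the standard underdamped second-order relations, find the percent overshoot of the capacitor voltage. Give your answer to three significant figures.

For a series RLC circuit (capacitor voltage as output), ω_n = 1/√(LC) = 1/√(2.94 mH · 2.04 µF) = 12900 rad/s.
ζ = (R/2)·√(C/L) = (65.0/2)·√(2.04 µF/2.94 mH) = 0.856.
%OS = 100 e^{−πζ/√(1−ζ²)} with ζ = 0.856 gives 0.549%.

%OS ≈ 0.549%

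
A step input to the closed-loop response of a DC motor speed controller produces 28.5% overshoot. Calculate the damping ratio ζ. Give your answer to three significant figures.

ζ ≈ 0.371

ζ = −ln(OS)/√(π² + (ln OS)²). With OS = 0.285, ln OS = −1.255 and ζ = 1.255/3.383 = 0.371.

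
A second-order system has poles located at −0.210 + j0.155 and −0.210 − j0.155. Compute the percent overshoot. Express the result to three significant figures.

|pole| = ω_n = √(0.210² + 0.155²) = 0.261 rad/s; ζ = cos θ = σ/ω_n = 0.805.
%OS = 100·exp(−πζ/√(1−ζ²)) = 1.42%.

%OS ≈ 1.42%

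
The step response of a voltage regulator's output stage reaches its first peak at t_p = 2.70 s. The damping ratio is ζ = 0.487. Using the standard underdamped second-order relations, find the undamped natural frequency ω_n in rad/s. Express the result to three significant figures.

ω_n ≈ 1.33 rad/s

Peak time t_p = π/ω_d, so ω_d = π/t_p = π/2.70 = 1.16 rad/s.
ω_n = ω_d/√(1−ζ²) = 1.16/√0.763 = 1.33 rad/s.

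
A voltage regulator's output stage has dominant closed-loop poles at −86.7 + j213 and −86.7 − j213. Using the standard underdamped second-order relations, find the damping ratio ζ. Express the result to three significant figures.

|pole| = ω_n = √(86.7² + 213²) = 230 rad/s; ζ = cos θ = σ/ω_n = 0.377.

ζ ≈ 0.377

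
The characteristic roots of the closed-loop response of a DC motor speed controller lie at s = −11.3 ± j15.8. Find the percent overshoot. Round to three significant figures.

%OS ≈ 10.6%

With σ = 11.3, ω_d = 15.8: ω_n = √(σ²+ω_d²) = 19.4 rad/s, ζ = σ/ω_n = 0.582.
%OS = 100·exp(−πζ/√(1−ζ²)) = 10.6%.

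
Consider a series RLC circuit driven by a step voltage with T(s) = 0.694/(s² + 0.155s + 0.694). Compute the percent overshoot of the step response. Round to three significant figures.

Matching coefficients with s² + 2ζω_n s + ω_n² gives ω_n² = 0.694 ⇒ ω_n = 0.833 rad/s, and ζ = 0.155/(2ω_n) = 0.0930.
Overshoot: exp(−π·0.0930/√(1−0.0930²)) = 0.746, i.e. 74.6%.

%OS ≈ 74.6%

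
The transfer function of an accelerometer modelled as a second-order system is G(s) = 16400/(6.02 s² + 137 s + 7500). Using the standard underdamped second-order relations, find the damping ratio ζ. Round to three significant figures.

Dividing through by 6.02: denominator becomes s² + 22.76 s + 1246.
So ω_n = √1246 = 35.3 rad/s and ζ = 22.76/(2·35.3) = 0.322.

ζ ≈ 0.322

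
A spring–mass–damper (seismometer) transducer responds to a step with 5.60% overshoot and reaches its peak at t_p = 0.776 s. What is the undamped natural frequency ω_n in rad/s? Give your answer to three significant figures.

ω_n ≈ 5.49 rad/s

ζ from %OS: ζ = |ln 0.0560|/√(π²+ln²0.0560) = 0.676.
From t_p = π/ω_d, ω_d = π/0.776 = 4.05 rad/s, so ω_n = ω_d/√(1−ζ²) = 5.49 rad/s.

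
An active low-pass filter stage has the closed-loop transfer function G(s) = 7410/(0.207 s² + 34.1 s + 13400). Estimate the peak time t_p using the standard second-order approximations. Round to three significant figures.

t_p ≈ 0.0131 s

Dividing through by 0.207: denominator becomes s² + 164.7 s + 64730.
So ω_n = √64730 = 254 rad/s and ζ = 164.7/(2·254) = 0.324.
ω_d = 254·√(1 − 0.324²) = 241 rad/s. t_p = π/ω_d = 0.0131 s.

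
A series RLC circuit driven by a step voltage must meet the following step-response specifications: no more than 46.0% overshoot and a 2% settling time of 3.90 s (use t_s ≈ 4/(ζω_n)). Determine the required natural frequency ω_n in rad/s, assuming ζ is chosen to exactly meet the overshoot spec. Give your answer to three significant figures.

ω_n ≈ 4.27 rad/s

From %OS = 100·exp(−πζ/√(1−ζ²)), invert to get ζ = −ln(OS)/√(π² + ln²(OS)) with OS = 0.460.
−ln 0.460 = 0.7765, so ζ = 0.7765/√(π² + 0.6030) = 0.240.
From t_s ≈ 4/(ζω_n): ω_n = 4/(ζ·t_s) = 4/(0.240·3.90) = 4.27 rad/s.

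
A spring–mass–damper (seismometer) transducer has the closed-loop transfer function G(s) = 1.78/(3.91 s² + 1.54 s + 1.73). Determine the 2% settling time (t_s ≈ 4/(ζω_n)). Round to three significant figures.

Dividing through by 3.91: denominator becomes s² + 0.3939 s + 0.4425.
So ω_n = √0.4425 = 0.665 rad/s and ζ = 0.3939/(2·0.665) = 0.296.
t_s ≈ 4/(ζω_n) = 20.3 s.

t_s ≈ 20.3 s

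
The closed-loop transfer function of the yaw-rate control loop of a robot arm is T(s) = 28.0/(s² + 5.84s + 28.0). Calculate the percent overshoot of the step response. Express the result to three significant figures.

ω_n = √28.0 = 5.29 rad/s; ζ = 5.84/(2·5.29) = 0.552.
Overshoot: exp(−π·0.552/√(1−0.552²)) = 0.125, i.e. 12.5%.

%OS ≈ 12.5%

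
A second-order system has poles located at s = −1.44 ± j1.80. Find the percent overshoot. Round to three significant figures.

%OS ≈ 8.10%

With σ = 1.44, ω_d = 1.80: ω_n = √(σ²+ω_d²) = 2.31 rad/s, ζ = σ/ω_n = 0.625.
%OS = 100·exp(−πζ/√(1−ζ²)) = 8.10%.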